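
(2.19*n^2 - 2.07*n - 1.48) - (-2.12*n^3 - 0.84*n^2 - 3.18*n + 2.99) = 2.12*n^3 + 3.03*n^2 + 1.11*n - 4.47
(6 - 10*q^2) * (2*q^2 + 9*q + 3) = -20*q^4 - 90*q^3 - 18*q^2 + 54*q + 18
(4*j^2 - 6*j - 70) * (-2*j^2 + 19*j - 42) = -8*j^4 + 88*j^3 - 142*j^2 - 1078*j + 2940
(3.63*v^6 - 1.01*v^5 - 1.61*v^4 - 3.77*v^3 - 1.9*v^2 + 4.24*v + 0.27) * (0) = 0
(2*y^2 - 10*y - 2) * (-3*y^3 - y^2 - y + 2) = -6*y^5 + 28*y^4 + 14*y^3 + 16*y^2 - 18*y - 4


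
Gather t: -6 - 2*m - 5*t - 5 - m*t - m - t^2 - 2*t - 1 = -3*m - t^2 + t*(-m - 7) - 12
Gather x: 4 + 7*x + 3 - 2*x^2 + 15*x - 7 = -2*x^2 + 22*x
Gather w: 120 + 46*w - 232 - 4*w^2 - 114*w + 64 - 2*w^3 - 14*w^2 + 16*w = -2*w^3 - 18*w^2 - 52*w - 48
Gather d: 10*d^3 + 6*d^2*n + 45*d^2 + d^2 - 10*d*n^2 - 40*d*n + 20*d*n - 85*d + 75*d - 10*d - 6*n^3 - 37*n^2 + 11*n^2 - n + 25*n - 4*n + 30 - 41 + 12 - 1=10*d^3 + d^2*(6*n + 46) + d*(-10*n^2 - 20*n - 20) - 6*n^3 - 26*n^2 + 20*n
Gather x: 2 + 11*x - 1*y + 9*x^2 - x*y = 9*x^2 + x*(11 - y) - y + 2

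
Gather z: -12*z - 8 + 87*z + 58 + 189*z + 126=264*z + 176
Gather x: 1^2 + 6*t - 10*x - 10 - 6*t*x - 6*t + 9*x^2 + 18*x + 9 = 9*x^2 + x*(8 - 6*t)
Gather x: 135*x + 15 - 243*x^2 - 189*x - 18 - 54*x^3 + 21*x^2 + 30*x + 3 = -54*x^3 - 222*x^2 - 24*x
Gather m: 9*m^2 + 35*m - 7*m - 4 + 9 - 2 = 9*m^2 + 28*m + 3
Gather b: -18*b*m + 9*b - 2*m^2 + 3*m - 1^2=b*(9 - 18*m) - 2*m^2 + 3*m - 1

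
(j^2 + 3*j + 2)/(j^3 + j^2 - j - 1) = (j + 2)/(j^2 - 1)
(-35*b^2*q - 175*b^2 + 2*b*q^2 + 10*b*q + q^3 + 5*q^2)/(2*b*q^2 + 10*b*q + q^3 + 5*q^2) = (-35*b^2 + 2*b*q + q^2)/(q*(2*b + q))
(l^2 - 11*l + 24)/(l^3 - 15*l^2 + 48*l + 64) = (l - 3)/(l^2 - 7*l - 8)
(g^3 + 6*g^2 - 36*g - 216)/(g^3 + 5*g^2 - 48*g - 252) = (g - 6)/(g - 7)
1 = 1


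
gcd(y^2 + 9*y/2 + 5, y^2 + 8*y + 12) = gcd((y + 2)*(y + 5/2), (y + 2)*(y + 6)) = y + 2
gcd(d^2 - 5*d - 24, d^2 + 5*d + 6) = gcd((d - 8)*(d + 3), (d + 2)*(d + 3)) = d + 3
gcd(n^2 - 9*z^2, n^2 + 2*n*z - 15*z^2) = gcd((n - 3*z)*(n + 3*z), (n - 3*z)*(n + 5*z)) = -n + 3*z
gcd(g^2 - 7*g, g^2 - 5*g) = g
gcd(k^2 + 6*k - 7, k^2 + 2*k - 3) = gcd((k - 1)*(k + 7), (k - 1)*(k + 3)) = k - 1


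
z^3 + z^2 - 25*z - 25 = (z - 5)*(z + 1)*(z + 5)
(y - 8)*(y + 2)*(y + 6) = y^3 - 52*y - 96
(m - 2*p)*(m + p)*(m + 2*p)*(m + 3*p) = m^4 + 4*m^3*p - m^2*p^2 - 16*m*p^3 - 12*p^4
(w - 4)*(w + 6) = w^2 + 2*w - 24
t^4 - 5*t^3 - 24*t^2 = t^2*(t - 8)*(t + 3)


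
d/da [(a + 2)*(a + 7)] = 2*a + 9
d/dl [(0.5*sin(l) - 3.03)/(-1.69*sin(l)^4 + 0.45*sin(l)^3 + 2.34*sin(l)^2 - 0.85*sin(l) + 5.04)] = (2.535*sin(l)^4 - 20.9328*sin(l)^3 + 2.9205*sin(l)^2 + 14.1804*sin(l) - 0.0554999999999999)*cos(l)/(2.8561*sin(l)^8 - 1.521*sin(l)^7 - 7.7067*sin(l)^6 + 4.979*sin(l)^5 - 12.3246*sin(l)^4 + 0.558000000000001*sin(l)^3 + 24.3097*sin(l)^2 - 8.568*sin(l) + 25.4016)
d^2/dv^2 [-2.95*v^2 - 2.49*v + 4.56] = -5.90000000000000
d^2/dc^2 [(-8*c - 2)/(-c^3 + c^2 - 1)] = 4*(c^2*(3*c - 2)^2*(4*c + 1) + (-12*c^2 + 8*c - (3*c - 1)*(4*c + 1))*(c^3 - c^2 + 1))/(c^3 - c^2 + 1)^3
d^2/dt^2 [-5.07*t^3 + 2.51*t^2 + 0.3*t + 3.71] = 5.02 - 30.42*t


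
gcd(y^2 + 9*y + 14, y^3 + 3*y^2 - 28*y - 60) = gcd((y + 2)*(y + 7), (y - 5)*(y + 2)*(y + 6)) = y + 2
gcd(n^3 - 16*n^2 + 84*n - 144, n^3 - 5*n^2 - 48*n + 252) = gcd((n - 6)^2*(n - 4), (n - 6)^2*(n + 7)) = n^2 - 12*n + 36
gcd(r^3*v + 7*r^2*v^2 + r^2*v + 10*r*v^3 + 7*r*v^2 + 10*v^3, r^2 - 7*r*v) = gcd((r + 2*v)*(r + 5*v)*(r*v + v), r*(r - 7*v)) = 1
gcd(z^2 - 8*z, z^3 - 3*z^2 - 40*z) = z^2 - 8*z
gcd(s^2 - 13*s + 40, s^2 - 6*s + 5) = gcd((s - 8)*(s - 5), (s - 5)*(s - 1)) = s - 5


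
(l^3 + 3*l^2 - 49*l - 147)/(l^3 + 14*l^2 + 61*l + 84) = (l - 7)/(l + 4)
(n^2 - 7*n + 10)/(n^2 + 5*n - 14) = (n - 5)/(n + 7)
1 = 1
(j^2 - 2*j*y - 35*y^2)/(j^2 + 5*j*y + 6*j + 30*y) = (j - 7*y)/(j + 6)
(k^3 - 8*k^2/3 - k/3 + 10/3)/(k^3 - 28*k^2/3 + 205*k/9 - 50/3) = 3*(k^2 - k - 2)/(3*k^2 - 23*k + 30)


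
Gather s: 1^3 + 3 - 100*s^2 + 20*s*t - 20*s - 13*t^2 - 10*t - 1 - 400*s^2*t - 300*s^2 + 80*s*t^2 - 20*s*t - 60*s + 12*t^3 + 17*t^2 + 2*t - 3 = s^2*(-400*t - 400) + s*(80*t^2 - 80) + 12*t^3 + 4*t^2 - 8*t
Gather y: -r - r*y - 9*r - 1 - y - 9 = -10*r + y*(-r - 1) - 10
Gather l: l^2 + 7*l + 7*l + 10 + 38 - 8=l^2 + 14*l + 40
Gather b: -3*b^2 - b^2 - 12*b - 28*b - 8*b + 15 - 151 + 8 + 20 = -4*b^2 - 48*b - 108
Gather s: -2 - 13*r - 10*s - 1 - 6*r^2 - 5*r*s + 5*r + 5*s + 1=-6*r^2 - 8*r + s*(-5*r - 5) - 2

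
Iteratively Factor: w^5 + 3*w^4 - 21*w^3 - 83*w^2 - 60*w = (w + 4)*(w^4 - w^3 - 17*w^2 - 15*w) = (w - 5)*(w + 4)*(w^3 + 4*w^2 + 3*w) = (w - 5)*(w + 1)*(w + 4)*(w^2 + 3*w) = w*(w - 5)*(w + 1)*(w + 4)*(w + 3)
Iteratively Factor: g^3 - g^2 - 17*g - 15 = (g - 5)*(g^2 + 4*g + 3) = (g - 5)*(g + 3)*(g + 1)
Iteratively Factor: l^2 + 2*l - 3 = (l - 1)*(l + 3)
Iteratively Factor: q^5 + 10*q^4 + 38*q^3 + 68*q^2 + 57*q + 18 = (q + 3)*(q^4 + 7*q^3 + 17*q^2 + 17*q + 6) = (q + 1)*(q + 3)*(q^3 + 6*q^2 + 11*q + 6) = (q + 1)*(q + 2)*(q + 3)*(q^2 + 4*q + 3) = (q + 1)*(q + 2)*(q + 3)^2*(q + 1)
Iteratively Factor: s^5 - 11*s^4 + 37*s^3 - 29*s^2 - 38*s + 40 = (s - 5)*(s^4 - 6*s^3 + 7*s^2 + 6*s - 8) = (s - 5)*(s - 2)*(s^3 - 4*s^2 - s + 4) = (s - 5)*(s - 4)*(s - 2)*(s^2 - 1) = (s - 5)*(s - 4)*(s - 2)*(s + 1)*(s - 1)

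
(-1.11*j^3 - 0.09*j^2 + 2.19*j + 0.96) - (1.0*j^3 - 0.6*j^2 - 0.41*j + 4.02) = -2.11*j^3 + 0.51*j^2 + 2.6*j - 3.06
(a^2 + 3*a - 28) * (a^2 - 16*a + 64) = a^4 - 13*a^3 - 12*a^2 + 640*a - 1792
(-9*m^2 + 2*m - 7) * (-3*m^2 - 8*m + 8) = 27*m^4 + 66*m^3 - 67*m^2 + 72*m - 56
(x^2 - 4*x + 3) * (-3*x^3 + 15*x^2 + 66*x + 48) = -3*x^5 + 27*x^4 - 3*x^3 - 171*x^2 + 6*x + 144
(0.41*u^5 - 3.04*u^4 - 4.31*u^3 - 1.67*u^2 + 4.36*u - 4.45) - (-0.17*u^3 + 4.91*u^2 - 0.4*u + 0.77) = 0.41*u^5 - 3.04*u^4 - 4.14*u^3 - 6.58*u^2 + 4.76*u - 5.22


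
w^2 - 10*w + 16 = (w - 8)*(w - 2)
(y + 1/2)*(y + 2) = y^2 + 5*y/2 + 1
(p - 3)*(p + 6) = p^2 + 3*p - 18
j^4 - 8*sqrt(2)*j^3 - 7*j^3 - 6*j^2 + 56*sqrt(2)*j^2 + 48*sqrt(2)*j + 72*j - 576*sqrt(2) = (j - 6)*(j - 4)*(j + 3)*(j - 8*sqrt(2))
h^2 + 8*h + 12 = (h + 2)*(h + 6)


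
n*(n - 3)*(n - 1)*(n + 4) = n^4 - 13*n^2 + 12*n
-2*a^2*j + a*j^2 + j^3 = j*(-a + j)*(2*a + j)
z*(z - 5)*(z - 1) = z^3 - 6*z^2 + 5*z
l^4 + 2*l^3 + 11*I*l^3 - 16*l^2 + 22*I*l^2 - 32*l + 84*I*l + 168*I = (l + 2)*(l - 2*I)*(l + 6*I)*(l + 7*I)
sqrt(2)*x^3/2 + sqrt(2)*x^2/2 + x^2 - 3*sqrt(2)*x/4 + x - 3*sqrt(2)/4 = (x - sqrt(2)/2)*(x + 3*sqrt(2)/2)*(sqrt(2)*x/2 + sqrt(2)/2)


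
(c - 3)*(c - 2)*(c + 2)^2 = c^4 - c^3 - 10*c^2 + 4*c + 24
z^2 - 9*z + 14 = (z - 7)*(z - 2)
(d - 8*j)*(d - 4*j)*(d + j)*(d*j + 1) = d^4*j - 11*d^3*j^2 + d^3 + 20*d^2*j^3 - 11*d^2*j + 32*d*j^4 + 20*d*j^2 + 32*j^3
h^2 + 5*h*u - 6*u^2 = (h - u)*(h + 6*u)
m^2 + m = m*(m + 1)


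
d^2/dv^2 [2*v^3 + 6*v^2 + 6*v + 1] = 12*v + 12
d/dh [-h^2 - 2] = -2*h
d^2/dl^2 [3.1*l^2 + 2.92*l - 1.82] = 6.20000000000000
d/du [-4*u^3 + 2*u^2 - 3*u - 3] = -12*u^2 + 4*u - 3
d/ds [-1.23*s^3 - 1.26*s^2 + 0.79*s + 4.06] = -3.69*s^2 - 2.52*s + 0.79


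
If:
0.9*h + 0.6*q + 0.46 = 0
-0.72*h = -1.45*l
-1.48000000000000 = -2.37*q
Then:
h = -0.93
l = -0.46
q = 0.62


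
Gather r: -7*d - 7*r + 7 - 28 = -7*d - 7*r - 21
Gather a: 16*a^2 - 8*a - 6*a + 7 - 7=16*a^2 - 14*a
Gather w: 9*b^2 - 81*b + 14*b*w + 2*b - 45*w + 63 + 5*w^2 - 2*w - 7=9*b^2 - 79*b + 5*w^2 + w*(14*b - 47) + 56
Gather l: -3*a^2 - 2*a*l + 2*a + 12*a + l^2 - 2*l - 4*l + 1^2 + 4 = -3*a^2 + 14*a + l^2 + l*(-2*a - 6) + 5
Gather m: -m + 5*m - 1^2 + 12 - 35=4*m - 24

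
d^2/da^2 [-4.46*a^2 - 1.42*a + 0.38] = -8.92000000000000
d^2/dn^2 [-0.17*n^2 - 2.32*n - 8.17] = -0.340000000000000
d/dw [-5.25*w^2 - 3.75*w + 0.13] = -10.5*w - 3.75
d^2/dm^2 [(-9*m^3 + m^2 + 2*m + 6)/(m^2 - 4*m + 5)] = 2*(-93*m^3 + 543*m^2 - 777*m + 131)/(m^6 - 12*m^5 + 63*m^4 - 184*m^3 + 315*m^2 - 300*m + 125)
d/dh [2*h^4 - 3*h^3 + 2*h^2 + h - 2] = 8*h^3 - 9*h^2 + 4*h + 1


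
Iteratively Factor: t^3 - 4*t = (t)*(t^2 - 4) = t*(t + 2)*(t - 2)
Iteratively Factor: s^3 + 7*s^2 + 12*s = (s + 4)*(s^2 + 3*s) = s*(s + 4)*(s + 3)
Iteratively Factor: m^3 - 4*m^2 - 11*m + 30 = (m - 5)*(m^2 + m - 6) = (m - 5)*(m - 2)*(m + 3)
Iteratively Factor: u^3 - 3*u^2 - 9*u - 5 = (u - 5)*(u^2 + 2*u + 1) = (u - 5)*(u + 1)*(u + 1)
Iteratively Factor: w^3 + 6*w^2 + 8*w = (w + 4)*(w^2 + 2*w) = w*(w + 4)*(w + 2)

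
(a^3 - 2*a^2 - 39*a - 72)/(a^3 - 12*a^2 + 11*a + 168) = (a + 3)/(a - 7)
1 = 1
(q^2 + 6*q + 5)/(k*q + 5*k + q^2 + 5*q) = (q + 1)/(k + q)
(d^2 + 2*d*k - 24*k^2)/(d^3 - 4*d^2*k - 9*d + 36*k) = (d + 6*k)/(d^2 - 9)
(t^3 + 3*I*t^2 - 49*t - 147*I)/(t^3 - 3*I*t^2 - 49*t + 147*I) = (t + 3*I)/(t - 3*I)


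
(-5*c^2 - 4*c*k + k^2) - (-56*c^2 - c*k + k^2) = 51*c^2 - 3*c*k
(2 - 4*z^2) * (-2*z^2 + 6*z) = 8*z^4 - 24*z^3 - 4*z^2 + 12*z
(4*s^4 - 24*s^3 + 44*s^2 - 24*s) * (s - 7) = 4*s^5 - 52*s^4 + 212*s^3 - 332*s^2 + 168*s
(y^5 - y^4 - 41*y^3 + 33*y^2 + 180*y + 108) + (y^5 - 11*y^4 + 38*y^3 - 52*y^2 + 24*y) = 2*y^5 - 12*y^4 - 3*y^3 - 19*y^2 + 204*y + 108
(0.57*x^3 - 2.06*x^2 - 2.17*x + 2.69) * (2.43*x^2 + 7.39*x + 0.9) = 1.3851*x^5 - 0.793500000000002*x^4 - 19.9835*x^3 - 11.3536*x^2 + 17.9261*x + 2.421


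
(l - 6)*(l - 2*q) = l^2 - 2*l*q - 6*l + 12*q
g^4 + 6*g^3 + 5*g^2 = g^2*(g + 1)*(g + 5)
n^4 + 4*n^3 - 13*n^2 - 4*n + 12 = (n - 2)*(n - 1)*(n + 1)*(n + 6)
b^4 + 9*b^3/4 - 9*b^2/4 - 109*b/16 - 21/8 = (b - 7/4)*(b + 1/2)*(b + 3/2)*(b + 2)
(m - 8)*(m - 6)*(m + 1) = m^3 - 13*m^2 + 34*m + 48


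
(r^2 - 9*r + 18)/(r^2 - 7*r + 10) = (r^2 - 9*r + 18)/(r^2 - 7*r + 10)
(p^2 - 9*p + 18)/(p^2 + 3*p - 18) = (p - 6)/(p + 6)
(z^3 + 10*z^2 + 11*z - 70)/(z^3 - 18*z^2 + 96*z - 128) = (z^2 + 12*z + 35)/(z^2 - 16*z + 64)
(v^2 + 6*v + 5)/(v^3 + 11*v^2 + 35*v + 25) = 1/(v + 5)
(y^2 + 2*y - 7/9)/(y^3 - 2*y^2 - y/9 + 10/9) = (9*y^2 + 18*y - 7)/(9*y^3 - 18*y^2 - y + 10)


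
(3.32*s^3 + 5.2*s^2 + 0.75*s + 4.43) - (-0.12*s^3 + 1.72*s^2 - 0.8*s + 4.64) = 3.44*s^3 + 3.48*s^2 + 1.55*s - 0.21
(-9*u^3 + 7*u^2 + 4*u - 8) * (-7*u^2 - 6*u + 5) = 63*u^5 + 5*u^4 - 115*u^3 + 67*u^2 + 68*u - 40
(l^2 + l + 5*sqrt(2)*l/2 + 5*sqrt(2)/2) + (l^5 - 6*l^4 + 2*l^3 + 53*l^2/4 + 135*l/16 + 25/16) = l^5 - 6*l^4 + 2*l^3 + 57*l^2/4 + 5*sqrt(2)*l/2 + 151*l/16 + 25/16 + 5*sqrt(2)/2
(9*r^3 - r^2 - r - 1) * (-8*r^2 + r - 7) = -72*r^5 + 17*r^4 - 56*r^3 + 14*r^2 + 6*r + 7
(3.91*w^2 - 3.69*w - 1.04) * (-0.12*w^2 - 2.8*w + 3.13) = -0.4692*w^4 - 10.5052*w^3 + 22.6951*w^2 - 8.6377*w - 3.2552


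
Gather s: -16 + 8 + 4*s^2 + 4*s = 4*s^2 + 4*s - 8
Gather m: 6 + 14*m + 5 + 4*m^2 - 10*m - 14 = 4*m^2 + 4*m - 3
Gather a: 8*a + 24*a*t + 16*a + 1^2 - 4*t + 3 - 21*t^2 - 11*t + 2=a*(24*t + 24) - 21*t^2 - 15*t + 6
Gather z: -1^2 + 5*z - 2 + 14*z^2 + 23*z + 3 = 14*z^2 + 28*z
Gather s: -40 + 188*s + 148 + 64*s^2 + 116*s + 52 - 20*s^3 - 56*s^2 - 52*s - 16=-20*s^3 + 8*s^2 + 252*s + 144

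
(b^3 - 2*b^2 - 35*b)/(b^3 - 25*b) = (b - 7)/(b - 5)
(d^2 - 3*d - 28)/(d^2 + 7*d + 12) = (d - 7)/(d + 3)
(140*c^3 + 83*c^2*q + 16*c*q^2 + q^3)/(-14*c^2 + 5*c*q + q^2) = (20*c^2 + 9*c*q + q^2)/(-2*c + q)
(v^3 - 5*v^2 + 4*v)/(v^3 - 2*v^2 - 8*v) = (v - 1)/(v + 2)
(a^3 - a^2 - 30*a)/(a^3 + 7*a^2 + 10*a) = (a - 6)/(a + 2)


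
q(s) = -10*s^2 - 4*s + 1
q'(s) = -20*s - 4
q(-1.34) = -11.60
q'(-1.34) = 22.80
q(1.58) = -30.28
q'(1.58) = -35.60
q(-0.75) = -1.62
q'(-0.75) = 11.00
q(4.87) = -255.65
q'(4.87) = -101.40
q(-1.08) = -6.34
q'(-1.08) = 17.60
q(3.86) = -163.44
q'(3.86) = -81.20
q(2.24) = -58.14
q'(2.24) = -48.80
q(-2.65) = -58.62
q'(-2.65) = 49.00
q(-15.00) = -2189.00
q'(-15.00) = 296.00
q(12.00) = -1487.00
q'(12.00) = -244.00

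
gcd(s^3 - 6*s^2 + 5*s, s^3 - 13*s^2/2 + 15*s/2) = s^2 - 5*s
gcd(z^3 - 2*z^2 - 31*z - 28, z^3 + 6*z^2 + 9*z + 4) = z^2 + 5*z + 4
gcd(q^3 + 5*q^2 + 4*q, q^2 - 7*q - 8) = q + 1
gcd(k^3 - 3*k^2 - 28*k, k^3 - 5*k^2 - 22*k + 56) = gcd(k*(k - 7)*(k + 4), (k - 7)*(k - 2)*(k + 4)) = k^2 - 3*k - 28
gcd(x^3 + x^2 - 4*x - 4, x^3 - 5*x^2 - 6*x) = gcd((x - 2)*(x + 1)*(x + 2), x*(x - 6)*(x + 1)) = x + 1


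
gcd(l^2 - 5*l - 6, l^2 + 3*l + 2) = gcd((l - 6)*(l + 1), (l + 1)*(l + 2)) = l + 1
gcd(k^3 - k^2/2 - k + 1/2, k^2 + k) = k + 1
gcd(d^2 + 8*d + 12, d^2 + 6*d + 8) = d + 2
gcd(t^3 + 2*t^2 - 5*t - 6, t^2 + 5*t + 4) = t + 1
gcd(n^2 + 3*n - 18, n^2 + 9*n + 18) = n + 6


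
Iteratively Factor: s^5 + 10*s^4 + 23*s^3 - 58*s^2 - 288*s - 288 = (s + 2)*(s^4 + 8*s^3 + 7*s^2 - 72*s - 144) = (s - 3)*(s + 2)*(s^3 + 11*s^2 + 40*s + 48) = (s - 3)*(s + 2)*(s + 4)*(s^2 + 7*s + 12) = (s - 3)*(s + 2)*(s + 3)*(s + 4)*(s + 4)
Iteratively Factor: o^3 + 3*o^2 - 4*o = (o + 4)*(o^2 - o) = (o - 1)*(o + 4)*(o)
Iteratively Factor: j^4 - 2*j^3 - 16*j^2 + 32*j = (j + 4)*(j^3 - 6*j^2 + 8*j) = (j - 2)*(j + 4)*(j^2 - 4*j) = j*(j - 2)*(j + 4)*(j - 4)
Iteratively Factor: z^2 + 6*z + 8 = (z + 4)*(z + 2)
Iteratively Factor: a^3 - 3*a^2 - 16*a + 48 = (a + 4)*(a^2 - 7*a + 12) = (a - 3)*(a + 4)*(a - 4)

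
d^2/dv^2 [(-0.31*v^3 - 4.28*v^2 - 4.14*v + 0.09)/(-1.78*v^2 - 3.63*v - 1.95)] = (-8.88178419700125e-16*v^5 + 2.8421709430404e-14*v^4 - 23.057574*v^3 - 77.6802059999999*v^2 - 82.636146*v - 27.807642)/(5.639752*v^6 + 34.503876*v^5 + 88.899786*v^4 + 123.430527*v^3 + 97.390215*v^2 + 41.409225*v + 7.414875)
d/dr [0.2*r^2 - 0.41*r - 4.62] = 0.4*r - 0.41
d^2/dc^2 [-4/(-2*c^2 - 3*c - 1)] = 8*(-4*c^2 - 6*c + (4*c + 3)^2 - 2)/(2*c^2 + 3*c + 1)^3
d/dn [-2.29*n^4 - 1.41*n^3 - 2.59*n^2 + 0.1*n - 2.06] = -9.16*n^3 - 4.23*n^2 - 5.18*n + 0.1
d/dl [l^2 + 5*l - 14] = 2*l + 5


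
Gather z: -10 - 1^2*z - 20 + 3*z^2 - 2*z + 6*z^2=9*z^2 - 3*z - 30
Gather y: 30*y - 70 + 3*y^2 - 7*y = 3*y^2 + 23*y - 70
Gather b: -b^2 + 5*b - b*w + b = -b^2 + b*(6 - w)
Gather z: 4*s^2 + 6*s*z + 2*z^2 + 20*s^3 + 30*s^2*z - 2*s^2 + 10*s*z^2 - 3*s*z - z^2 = 20*s^3 + 2*s^2 + z^2*(10*s + 1) + z*(30*s^2 + 3*s)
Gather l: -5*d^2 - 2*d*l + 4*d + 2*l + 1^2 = -5*d^2 + 4*d + l*(2 - 2*d) + 1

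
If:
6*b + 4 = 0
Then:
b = -2/3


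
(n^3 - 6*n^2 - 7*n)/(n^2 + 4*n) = (n^2 - 6*n - 7)/(n + 4)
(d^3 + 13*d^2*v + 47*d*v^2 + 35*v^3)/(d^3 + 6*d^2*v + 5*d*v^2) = (d + 7*v)/d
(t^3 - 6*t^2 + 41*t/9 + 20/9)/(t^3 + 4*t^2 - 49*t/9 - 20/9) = (t - 5)/(t + 5)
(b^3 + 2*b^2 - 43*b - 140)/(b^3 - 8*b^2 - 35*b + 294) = (b^2 + 9*b + 20)/(b^2 - b - 42)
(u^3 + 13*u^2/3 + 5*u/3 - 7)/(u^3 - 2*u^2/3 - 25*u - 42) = (u - 1)/(u - 6)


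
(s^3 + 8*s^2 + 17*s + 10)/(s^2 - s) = (s^3 + 8*s^2 + 17*s + 10)/(s*(s - 1))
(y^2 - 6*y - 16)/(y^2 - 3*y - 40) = (y + 2)/(y + 5)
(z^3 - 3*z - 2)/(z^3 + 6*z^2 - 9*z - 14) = (z + 1)/(z + 7)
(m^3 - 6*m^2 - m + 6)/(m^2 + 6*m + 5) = (m^2 - 7*m + 6)/(m + 5)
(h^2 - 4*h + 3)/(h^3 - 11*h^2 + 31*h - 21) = 1/(h - 7)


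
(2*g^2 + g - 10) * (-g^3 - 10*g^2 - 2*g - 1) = -2*g^5 - 21*g^4 - 4*g^3 + 96*g^2 + 19*g + 10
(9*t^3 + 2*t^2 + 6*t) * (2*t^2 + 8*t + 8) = 18*t^5 + 76*t^4 + 100*t^3 + 64*t^2 + 48*t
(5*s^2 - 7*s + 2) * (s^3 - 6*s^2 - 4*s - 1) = 5*s^5 - 37*s^4 + 24*s^3 + 11*s^2 - s - 2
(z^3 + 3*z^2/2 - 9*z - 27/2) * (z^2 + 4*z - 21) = z^5 + 11*z^4/2 - 24*z^3 - 81*z^2 + 135*z + 567/2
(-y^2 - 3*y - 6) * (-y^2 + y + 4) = y^4 + 2*y^3 - y^2 - 18*y - 24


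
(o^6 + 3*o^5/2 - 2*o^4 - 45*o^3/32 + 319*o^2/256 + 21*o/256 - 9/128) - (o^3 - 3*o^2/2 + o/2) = o^6 + 3*o^5/2 - 2*o^4 - 77*o^3/32 + 703*o^2/256 - 107*o/256 - 9/128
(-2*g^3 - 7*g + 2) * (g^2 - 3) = -2*g^5 - g^3 + 2*g^2 + 21*g - 6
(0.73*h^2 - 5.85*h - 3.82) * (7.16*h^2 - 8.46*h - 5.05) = 5.2268*h^4 - 48.0618*h^3 + 18.4533*h^2 + 61.8597*h + 19.291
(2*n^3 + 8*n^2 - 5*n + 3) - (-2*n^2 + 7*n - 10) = 2*n^3 + 10*n^2 - 12*n + 13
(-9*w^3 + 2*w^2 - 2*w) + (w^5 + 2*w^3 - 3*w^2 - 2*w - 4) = w^5 - 7*w^3 - w^2 - 4*w - 4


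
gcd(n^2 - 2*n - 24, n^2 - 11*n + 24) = 1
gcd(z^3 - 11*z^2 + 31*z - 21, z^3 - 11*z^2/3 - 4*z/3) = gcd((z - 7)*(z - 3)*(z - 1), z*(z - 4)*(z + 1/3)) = 1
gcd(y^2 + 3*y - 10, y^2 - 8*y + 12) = y - 2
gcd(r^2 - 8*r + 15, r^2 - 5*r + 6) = r - 3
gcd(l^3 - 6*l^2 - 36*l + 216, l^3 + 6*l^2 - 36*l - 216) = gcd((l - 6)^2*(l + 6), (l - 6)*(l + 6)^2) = l^2 - 36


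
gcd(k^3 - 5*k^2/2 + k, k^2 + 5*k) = k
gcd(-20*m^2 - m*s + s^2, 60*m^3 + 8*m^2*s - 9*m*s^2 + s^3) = -5*m + s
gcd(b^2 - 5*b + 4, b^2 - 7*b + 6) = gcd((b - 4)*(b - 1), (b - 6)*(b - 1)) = b - 1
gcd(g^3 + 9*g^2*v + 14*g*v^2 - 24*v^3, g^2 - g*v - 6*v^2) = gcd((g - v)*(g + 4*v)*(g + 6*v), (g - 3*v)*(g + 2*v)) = 1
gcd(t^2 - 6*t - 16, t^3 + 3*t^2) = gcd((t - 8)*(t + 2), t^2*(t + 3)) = 1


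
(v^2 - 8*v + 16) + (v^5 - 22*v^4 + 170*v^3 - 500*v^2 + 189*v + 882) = v^5 - 22*v^4 + 170*v^3 - 499*v^2 + 181*v + 898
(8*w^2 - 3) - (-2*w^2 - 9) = 10*w^2 + 6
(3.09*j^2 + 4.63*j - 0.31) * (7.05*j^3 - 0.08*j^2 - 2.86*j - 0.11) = 21.7845*j^5 + 32.3943*j^4 - 11.3933*j^3 - 13.5569*j^2 + 0.3773*j + 0.0341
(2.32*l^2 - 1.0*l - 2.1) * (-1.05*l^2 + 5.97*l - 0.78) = -2.436*l^4 + 14.9004*l^3 - 5.5746*l^2 - 11.757*l + 1.638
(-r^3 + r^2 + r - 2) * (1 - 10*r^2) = 10*r^5 - 10*r^4 - 11*r^3 + 21*r^2 + r - 2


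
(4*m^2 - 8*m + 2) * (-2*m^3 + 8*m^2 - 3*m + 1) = -8*m^5 + 48*m^4 - 80*m^3 + 44*m^2 - 14*m + 2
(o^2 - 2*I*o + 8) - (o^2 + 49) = -2*I*o - 41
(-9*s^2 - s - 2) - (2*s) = -9*s^2 - 3*s - 2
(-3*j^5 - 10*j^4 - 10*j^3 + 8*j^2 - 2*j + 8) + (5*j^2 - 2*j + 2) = -3*j^5 - 10*j^4 - 10*j^3 + 13*j^2 - 4*j + 10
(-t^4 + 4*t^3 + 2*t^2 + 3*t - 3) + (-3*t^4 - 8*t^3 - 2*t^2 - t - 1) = -4*t^4 - 4*t^3 + 2*t - 4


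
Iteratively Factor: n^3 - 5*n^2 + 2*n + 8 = (n + 1)*(n^2 - 6*n + 8) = (n - 2)*(n + 1)*(n - 4)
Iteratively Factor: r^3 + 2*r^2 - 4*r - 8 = (r + 2)*(r^2 - 4) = (r + 2)^2*(r - 2)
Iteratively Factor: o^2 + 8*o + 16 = (o + 4)*(o + 4)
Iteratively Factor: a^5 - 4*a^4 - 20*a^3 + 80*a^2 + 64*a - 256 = (a + 4)*(a^4 - 8*a^3 + 12*a^2 + 32*a - 64) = (a - 4)*(a + 4)*(a^3 - 4*a^2 - 4*a + 16) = (a - 4)*(a + 2)*(a + 4)*(a^2 - 6*a + 8) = (a - 4)*(a - 2)*(a + 2)*(a + 4)*(a - 4)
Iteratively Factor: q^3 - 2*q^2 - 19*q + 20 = (q + 4)*(q^2 - 6*q + 5) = (q - 1)*(q + 4)*(q - 5)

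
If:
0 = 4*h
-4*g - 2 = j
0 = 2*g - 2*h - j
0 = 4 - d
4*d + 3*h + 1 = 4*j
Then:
No Solution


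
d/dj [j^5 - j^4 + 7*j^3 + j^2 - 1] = j*(5*j^3 - 4*j^2 + 21*j + 2)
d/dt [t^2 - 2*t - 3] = 2*t - 2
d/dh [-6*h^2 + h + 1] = 1 - 12*h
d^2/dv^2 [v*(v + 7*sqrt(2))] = 2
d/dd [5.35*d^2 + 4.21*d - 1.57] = 10.7*d + 4.21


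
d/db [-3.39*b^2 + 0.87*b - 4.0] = 0.87 - 6.78*b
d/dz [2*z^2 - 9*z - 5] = 4*z - 9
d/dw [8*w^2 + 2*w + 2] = 16*w + 2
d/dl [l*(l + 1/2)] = 2*l + 1/2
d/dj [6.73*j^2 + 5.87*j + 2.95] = 13.46*j + 5.87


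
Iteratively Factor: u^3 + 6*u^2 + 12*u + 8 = (u + 2)*(u^2 + 4*u + 4) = (u + 2)^2*(u + 2)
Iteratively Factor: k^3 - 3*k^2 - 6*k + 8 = (k + 2)*(k^2 - 5*k + 4) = (k - 4)*(k + 2)*(k - 1)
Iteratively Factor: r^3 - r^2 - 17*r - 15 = (r + 3)*(r^2 - 4*r - 5) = (r - 5)*(r + 3)*(r + 1)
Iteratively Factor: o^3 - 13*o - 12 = (o + 1)*(o^2 - o - 12) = (o - 4)*(o + 1)*(o + 3)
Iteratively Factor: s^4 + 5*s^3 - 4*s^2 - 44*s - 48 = (s + 2)*(s^3 + 3*s^2 - 10*s - 24) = (s + 2)^2*(s^2 + s - 12) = (s + 2)^2*(s + 4)*(s - 3)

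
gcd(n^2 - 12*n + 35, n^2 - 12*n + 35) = n^2 - 12*n + 35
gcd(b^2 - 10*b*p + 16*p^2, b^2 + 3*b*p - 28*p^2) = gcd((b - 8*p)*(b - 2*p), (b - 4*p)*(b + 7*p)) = 1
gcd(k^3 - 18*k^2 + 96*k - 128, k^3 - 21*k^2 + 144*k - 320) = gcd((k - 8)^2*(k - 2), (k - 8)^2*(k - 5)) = k^2 - 16*k + 64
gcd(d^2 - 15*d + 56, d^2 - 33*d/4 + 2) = d - 8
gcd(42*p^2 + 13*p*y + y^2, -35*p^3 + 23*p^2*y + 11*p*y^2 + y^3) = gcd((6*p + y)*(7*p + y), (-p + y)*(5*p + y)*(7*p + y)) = 7*p + y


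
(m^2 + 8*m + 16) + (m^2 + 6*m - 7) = 2*m^2 + 14*m + 9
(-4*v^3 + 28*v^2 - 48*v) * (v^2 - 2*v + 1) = -4*v^5 + 36*v^4 - 108*v^3 + 124*v^2 - 48*v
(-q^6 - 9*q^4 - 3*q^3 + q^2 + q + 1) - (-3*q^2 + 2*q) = -q^6 - 9*q^4 - 3*q^3 + 4*q^2 - q + 1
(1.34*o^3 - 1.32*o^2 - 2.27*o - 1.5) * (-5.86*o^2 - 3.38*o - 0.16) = -7.8524*o^5 + 3.206*o^4 + 17.5494*o^3 + 16.6738*o^2 + 5.4332*o + 0.24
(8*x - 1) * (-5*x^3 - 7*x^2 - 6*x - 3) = -40*x^4 - 51*x^3 - 41*x^2 - 18*x + 3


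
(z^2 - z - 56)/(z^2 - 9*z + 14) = (z^2 - z - 56)/(z^2 - 9*z + 14)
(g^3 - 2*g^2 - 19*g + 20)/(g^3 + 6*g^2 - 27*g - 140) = (g - 1)/(g + 7)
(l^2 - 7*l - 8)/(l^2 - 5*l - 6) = (l - 8)/(l - 6)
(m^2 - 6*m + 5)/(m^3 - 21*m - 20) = (m - 1)/(m^2 + 5*m + 4)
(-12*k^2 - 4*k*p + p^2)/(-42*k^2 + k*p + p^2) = (2*k + p)/(7*k + p)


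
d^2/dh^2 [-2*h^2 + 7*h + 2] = -4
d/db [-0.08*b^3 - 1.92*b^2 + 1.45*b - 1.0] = -0.24*b^2 - 3.84*b + 1.45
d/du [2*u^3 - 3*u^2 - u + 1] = 6*u^2 - 6*u - 1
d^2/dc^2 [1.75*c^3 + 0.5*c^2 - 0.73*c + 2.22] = 10.5*c + 1.0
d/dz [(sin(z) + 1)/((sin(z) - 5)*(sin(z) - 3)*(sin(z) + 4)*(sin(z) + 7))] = (-3*sin(z)^4 - 10*sin(z)^3 + 36*sin(z)^2 + 90*sin(z) + 479)*cos(z)/((sin(z) - 5)^2*(sin(z) - 3)^2*(sin(z) + 4)^2*(sin(z) + 7)^2)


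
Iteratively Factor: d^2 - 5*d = (d)*(d - 5)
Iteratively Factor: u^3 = (u)*(u^2) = u^2*(u)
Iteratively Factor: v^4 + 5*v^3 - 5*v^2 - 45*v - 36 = (v + 4)*(v^3 + v^2 - 9*v - 9) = (v + 1)*(v + 4)*(v^2 - 9) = (v - 3)*(v + 1)*(v + 4)*(v + 3)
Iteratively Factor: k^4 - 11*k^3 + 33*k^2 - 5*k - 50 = (k - 2)*(k^3 - 9*k^2 + 15*k + 25) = (k - 2)*(k + 1)*(k^2 - 10*k + 25) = (k - 5)*(k - 2)*(k + 1)*(k - 5)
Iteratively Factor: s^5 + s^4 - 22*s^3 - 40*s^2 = (s + 2)*(s^4 - s^3 - 20*s^2) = s*(s + 2)*(s^3 - s^2 - 20*s) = s*(s - 5)*(s + 2)*(s^2 + 4*s) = s^2*(s - 5)*(s + 2)*(s + 4)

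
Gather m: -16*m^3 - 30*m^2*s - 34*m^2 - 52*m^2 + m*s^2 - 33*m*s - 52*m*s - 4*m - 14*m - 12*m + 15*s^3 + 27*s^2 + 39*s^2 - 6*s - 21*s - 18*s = -16*m^3 + m^2*(-30*s - 86) + m*(s^2 - 85*s - 30) + 15*s^3 + 66*s^2 - 45*s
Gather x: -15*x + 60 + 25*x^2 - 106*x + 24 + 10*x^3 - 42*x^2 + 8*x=10*x^3 - 17*x^2 - 113*x + 84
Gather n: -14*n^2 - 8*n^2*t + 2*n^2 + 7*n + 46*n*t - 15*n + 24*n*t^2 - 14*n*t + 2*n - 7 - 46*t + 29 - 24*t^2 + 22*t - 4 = n^2*(-8*t - 12) + n*(24*t^2 + 32*t - 6) - 24*t^2 - 24*t + 18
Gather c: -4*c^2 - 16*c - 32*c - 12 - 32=-4*c^2 - 48*c - 44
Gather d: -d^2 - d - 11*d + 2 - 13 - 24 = -d^2 - 12*d - 35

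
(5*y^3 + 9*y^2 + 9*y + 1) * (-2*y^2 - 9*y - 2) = -10*y^5 - 63*y^4 - 109*y^3 - 101*y^2 - 27*y - 2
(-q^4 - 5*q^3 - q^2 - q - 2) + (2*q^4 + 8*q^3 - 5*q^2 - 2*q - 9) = q^4 + 3*q^3 - 6*q^2 - 3*q - 11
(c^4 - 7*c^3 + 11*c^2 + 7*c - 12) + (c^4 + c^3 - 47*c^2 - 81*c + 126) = 2*c^4 - 6*c^3 - 36*c^2 - 74*c + 114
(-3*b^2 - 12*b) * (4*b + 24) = -12*b^3 - 120*b^2 - 288*b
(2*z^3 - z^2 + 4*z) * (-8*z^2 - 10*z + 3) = -16*z^5 - 12*z^4 - 16*z^3 - 43*z^2 + 12*z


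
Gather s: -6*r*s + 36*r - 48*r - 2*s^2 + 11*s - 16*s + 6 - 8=-12*r - 2*s^2 + s*(-6*r - 5) - 2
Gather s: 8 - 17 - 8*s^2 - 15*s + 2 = -8*s^2 - 15*s - 7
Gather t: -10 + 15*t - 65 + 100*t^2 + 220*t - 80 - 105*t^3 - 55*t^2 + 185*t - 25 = -105*t^3 + 45*t^2 + 420*t - 180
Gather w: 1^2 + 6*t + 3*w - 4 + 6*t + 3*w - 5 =12*t + 6*w - 8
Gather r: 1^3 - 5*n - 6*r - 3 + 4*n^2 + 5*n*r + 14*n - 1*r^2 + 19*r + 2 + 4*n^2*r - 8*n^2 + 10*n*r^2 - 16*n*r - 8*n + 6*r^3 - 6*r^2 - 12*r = -4*n^2 + n + 6*r^3 + r^2*(10*n - 7) + r*(4*n^2 - 11*n + 1)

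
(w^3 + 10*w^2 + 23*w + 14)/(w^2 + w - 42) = (w^2 + 3*w + 2)/(w - 6)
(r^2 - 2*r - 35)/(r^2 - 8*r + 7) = (r + 5)/(r - 1)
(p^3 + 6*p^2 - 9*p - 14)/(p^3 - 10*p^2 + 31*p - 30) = (p^2 + 8*p + 7)/(p^2 - 8*p + 15)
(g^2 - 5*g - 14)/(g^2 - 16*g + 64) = (g^2 - 5*g - 14)/(g^2 - 16*g + 64)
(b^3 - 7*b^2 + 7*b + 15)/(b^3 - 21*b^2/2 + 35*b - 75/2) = 2*(b + 1)/(2*b - 5)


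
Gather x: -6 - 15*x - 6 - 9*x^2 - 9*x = -9*x^2 - 24*x - 12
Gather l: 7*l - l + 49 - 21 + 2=6*l + 30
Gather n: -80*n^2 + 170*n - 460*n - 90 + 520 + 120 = -80*n^2 - 290*n + 550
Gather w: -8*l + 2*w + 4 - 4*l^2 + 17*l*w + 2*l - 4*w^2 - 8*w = -4*l^2 - 6*l - 4*w^2 + w*(17*l - 6) + 4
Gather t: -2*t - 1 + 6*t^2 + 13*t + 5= 6*t^2 + 11*t + 4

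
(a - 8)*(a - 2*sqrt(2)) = a^2 - 8*a - 2*sqrt(2)*a + 16*sqrt(2)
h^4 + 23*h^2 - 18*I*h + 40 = (h - 4*I)*(h - 2*I)*(h + I)*(h + 5*I)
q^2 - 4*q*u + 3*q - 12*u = (q + 3)*(q - 4*u)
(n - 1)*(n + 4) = n^2 + 3*n - 4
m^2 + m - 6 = (m - 2)*(m + 3)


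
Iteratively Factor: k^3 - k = (k - 1)*(k^2 + k) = (k - 1)*(k + 1)*(k)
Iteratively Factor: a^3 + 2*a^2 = (a)*(a^2 + 2*a) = a^2*(a + 2)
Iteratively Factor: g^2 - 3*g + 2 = (g - 1)*(g - 2)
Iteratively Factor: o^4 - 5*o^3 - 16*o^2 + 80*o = (o - 5)*(o^3 - 16*o) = (o - 5)*(o - 4)*(o^2 + 4*o) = o*(o - 5)*(o - 4)*(o + 4)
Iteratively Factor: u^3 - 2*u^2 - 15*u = (u + 3)*(u^2 - 5*u) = u*(u + 3)*(u - 5)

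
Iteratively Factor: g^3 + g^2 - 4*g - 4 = (g + 2)*(g^2 - g - 2) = (g - 2)*(g + 2)*(g + 1)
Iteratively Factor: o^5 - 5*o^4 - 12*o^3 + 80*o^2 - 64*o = (o - 1)*(o^4 - 4*o^3 - 16*o^2 + 64*o) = (o - 1)*(o + 4)*(o^3 - 8*o^2 + 16*o) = (o - 4)*(o - 1)*(o + 4)*(o^2 - 4*o) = (o - 4)^2*(o - 1)*(o + 4)*(o)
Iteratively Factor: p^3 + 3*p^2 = (p)*(p^2 + 3*p) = p*(p + 3)*(p)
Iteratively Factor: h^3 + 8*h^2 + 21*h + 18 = (h + 2)*(h^2 + 6*h + 9) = (h + 2)*(h + 3)*(h + 3)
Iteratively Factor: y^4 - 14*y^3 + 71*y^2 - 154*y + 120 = (y - 3)*(y^3 - 11*y^2 + 38*y - 40) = (y - 5)*(y - 3)*(y^2 - 6*y + 8) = (y - 5)*(y - 4)*(y - 3)*(y - 2)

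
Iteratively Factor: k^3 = (k)*(k^2) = k^2*(k)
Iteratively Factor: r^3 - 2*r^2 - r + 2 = (r - 2)*(r^2 - 1) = (r - 2)*(r + 1)*(r - 1)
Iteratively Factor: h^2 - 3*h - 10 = (h - 5)*(h + 2)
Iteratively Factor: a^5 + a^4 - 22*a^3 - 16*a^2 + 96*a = (a)*(a^4 + a^3 - 22*a^2 - 16*a + 96) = a*(a - 2)*(a^3 + 3*a^2 - 16*a - 48) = a*(a - 2)*(a + 3)*(a^2 - 16) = a*(a - 4)*(a - 2)*(a + 3)*(a + 4)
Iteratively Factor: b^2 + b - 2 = (b - 1)*(b + 2)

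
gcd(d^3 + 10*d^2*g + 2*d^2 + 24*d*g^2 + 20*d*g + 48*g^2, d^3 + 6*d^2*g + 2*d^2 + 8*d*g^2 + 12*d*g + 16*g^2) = d^2 + 4*d*g + 2*d + 8*g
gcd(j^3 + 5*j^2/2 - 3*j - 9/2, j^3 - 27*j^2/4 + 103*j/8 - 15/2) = j - 3/2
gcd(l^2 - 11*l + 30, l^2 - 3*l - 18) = l - 6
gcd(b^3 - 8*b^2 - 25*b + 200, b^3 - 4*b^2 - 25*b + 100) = b^2 - 25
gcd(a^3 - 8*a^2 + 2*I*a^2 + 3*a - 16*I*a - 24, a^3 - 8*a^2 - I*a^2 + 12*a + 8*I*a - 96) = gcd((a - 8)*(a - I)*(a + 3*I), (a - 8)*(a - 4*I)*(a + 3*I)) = a^2 + a*(-8 + 3*I) - 24*I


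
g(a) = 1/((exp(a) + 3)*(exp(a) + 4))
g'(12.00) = 0.00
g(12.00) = 0.00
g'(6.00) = 0.00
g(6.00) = 0.00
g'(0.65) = -0.02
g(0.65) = 0.03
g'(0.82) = -0.02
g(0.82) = 0.03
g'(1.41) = -0.02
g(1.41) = 0.02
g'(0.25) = -0.02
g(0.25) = 0.04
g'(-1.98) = -0.01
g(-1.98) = 0.08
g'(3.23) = -0.00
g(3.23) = 0.00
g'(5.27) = -0.00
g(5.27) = 0.00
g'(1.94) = -0.01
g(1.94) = 0.01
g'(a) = -exp(a)/((exp(a) + 3)*(exp(a) + 4)^2) - exp(a)/((exp(a) + 3)^2*(exp(a) + 4)) = (-2*exp(a) - 7)*exp(a)/(exp(4*a) + 14*exp(3*a) + 73*exp(2*a) + 168*exp(a) + 144)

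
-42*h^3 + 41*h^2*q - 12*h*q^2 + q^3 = (-7*h + q)*(-3*h + q)*(-2*h + q)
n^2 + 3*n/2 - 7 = (n - 2)*(n + 7/2)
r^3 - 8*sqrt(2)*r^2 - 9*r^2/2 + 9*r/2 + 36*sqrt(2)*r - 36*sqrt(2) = (r - 3)*(r - 3/2)*(r - 8*sqrt(2))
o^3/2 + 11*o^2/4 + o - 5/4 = (o/2 + 1/2)*(o - 1/2)*(o + 5)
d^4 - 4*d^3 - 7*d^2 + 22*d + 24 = (d - 4)*(d - 3)*(d + 1)*(d + 2)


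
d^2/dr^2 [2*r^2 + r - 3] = 4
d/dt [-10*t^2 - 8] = -20*t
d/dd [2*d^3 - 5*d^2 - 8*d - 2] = 6*d^2 - 10*d - 8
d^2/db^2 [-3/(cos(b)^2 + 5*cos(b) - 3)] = 3*(4*sin(b)^4 - 15*sin(b)^2*cos(b) - 39*sin(b)^2 - 21)/(cos(b)^2 + 5*cos(b) - 3)^3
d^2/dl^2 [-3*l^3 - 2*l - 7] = -18*l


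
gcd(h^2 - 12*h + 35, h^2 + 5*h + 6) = 1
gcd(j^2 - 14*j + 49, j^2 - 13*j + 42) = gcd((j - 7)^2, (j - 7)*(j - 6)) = j - 7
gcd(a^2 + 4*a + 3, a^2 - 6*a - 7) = a + 1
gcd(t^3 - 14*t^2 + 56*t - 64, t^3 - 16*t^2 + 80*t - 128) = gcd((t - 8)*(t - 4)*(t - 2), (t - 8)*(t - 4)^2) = t^2 - 12*t + 32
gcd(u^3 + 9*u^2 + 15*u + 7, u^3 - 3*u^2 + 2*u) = 1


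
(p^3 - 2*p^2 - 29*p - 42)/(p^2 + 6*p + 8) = (p^2 - 4*p - 21)/(p + 4)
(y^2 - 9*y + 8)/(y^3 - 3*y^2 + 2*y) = (y - 8)/(y*(y - 2))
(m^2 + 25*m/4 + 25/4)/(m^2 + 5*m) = (m + 5/4)/m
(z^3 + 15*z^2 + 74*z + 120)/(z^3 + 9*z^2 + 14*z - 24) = (z + 5)/(z - 1)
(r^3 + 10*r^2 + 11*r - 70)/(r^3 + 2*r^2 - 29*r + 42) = (r + 5)/(r - 3)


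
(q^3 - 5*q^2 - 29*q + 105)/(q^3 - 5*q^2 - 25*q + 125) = (q^2 - 10*q + 21)/(q^2 - 10*q + 25)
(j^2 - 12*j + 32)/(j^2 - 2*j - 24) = (-j^2 + 12*j - 32)/(-j^2 + 2*j + 24)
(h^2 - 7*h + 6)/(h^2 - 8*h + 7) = (h - 6)/(h - 7)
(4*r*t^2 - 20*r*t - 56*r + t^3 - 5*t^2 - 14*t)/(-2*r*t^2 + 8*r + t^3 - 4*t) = (-4*r*t + 28*r - t^2 + 7*t)/(2*r*t - 4*r - t^2 + 2*t)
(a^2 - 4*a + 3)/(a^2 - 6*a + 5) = (a - 3)/(a - 5)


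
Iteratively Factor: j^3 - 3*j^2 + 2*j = (j - 2)*(j^2 - j) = (j - 2)*(j - 1)*(j)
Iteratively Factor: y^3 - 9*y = (y)*(y^2 - 9) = y*(y - 3)*(y + 3)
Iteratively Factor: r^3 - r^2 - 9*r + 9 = (r - 3)*(r^2 + 2*r - 3) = (r - 3)*(r + 3)*(r - 1)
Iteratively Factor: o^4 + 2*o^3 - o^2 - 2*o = (o + 1)*(o^3 + o^2 - 2*o) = o*(o + 1)*(o^2 + o - 2) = o*(o - 1)*(o + 1)*(o + 2)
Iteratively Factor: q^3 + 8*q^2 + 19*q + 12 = (q + 4)*(q^2 + 4*q + 3) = (q + 1)*(q + 4)*(q + 3)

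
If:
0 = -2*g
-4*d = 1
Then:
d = -1/4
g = 0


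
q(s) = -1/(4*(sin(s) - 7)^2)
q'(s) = cos(s)/(2*(sin(s) - 7)^3)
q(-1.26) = -0.00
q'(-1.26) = -0.00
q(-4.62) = -0.01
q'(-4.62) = 0.00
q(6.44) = -0.01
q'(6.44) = -0.00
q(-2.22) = -0.00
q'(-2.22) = 0.00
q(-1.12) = -0.00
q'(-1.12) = -0.00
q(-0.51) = -0.00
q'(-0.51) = -0.00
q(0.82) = -0.01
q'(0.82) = -0.00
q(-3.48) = -0.01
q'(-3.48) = 0.00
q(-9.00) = 0.00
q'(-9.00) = 0.00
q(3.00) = -0.00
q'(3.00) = 0.00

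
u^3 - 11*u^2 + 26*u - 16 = (u - 8)*(u - 2)*(u - 1)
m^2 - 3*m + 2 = (m - 2)*(m - 1)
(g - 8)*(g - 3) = g^2 - 11*g + 24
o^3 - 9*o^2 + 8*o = o*(o - 8)*(o - 1)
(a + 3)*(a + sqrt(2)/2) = a^2 + sqrt(2)*a/2 + 3*a + 3*sqrt(2)/2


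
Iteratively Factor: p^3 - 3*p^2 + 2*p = (p - 2)*(p^2 - p) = (p - 2)*(p - 1)*(p)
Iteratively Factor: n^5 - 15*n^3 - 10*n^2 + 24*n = (n)*(n^4 - 15*n^2 - 10*n + 24) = n*(n + 3)*(n^3 - 3*n^2 - 6*n + 8) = n*(n - 1)*(n + 3)*(n^2 - 2*n - 8) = n*(n - 1)*(n + 2)*(n + 3)*(n - 4)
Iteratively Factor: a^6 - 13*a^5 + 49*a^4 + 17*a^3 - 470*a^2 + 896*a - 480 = (a + 3)*(a^5 - 16*a^4 + 97*a^3 - 274*a^2 + 352*a - 160) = (a - 4)*(a + 3)*(a^4 - 12*a^3 + 49*a^2 - 78*a + 40) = (a - 5)*(a - 4)*(a + 3)*(a^3 - 7*a^2 + 14*a - 8) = (a - 5)*(a - 4)^2*(a + 3)*(a^2 - 3*a + 2) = (a - 5)*(a - 4)^2*(a - 2)*(a + 3)*(a - 1)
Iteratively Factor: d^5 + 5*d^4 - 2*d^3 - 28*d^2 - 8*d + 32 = (d - 2)*(d^4 + 7*d^3 + 12*d^2 - 4*d - 16) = (d - 2)*(d + 2)*(d^3 + 5*d^2 + 2*d - 8) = (d - 2)*(d + 2)*(d + 4)*(d^2 + d - 2) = (d - 2)*(d + 2)^2*(d + 4)*(d - 1)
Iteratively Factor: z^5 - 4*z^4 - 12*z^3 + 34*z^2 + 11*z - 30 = (z + 1)*(z^4 - 5*z^3 - 7*z^2 + 41*z - 30) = (z - 5)*(z + 1)*(z^3 - 7*z + 6) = (z - 5)*(z + 1)*(z + 3)*(z^2 - 3*z + 2) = (z - 5)*(z - 1)*(z + 1)*(z + 3)*(z - 2)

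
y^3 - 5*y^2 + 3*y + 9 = (y - 3)^2*(y + 1)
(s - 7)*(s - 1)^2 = s^3 - 9*s^2 + 15*s - 7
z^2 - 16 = (z - 4)*(z + 4)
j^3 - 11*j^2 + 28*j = j*(j - 7)*(j - 4)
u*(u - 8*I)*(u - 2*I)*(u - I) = u^4 - 11*I*u^3 - 26*u^2 + 16*I*u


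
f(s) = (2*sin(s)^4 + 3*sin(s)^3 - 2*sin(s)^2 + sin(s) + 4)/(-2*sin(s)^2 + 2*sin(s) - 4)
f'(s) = (4*sin(s)*cos(s) - 2*cos(s))*(2*sin(s)^4 + 3*sin(s)^3 - 2*sin(s)^2 + sin(s) + 4)/(-2*sin(s)^2 + 2*sin(s) - 4)^2 + (8*sin(s)^3*cos(s) + 9*sin(s)^2*cos(s) - 4*sin(s)*cos(s) + cos(s))/(-2*sin(s)^2 + 2*sin(s) - 4) = (-4*sin(s)^5 + 3*sin(s)^4 - 10*sin(s)^3 - 19*sin(s)^2 + 16*sin(s) - 6)*cos(s)/(2*(sin(s)^2 - sin(s) + 2)^2)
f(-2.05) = -0.09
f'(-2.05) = 0.41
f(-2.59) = -0.47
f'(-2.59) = 0.97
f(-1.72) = -0.01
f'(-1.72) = 0.11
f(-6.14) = -1.09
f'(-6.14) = -0.58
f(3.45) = -0.72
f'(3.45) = 1.02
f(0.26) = -1.16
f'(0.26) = -0.49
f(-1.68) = -0.00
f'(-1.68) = 0.08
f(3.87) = -0.31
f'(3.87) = 0.81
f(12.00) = -0.46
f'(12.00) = -0.96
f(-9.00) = -0.60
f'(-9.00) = 1.02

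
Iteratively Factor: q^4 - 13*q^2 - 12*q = (q - 4)*(q^3 + 4*q^2 + 3*q) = (q - 4)*(q + 3)*(q^2 + q) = (q - 4)*(q + 1)*(q + 3)*(q)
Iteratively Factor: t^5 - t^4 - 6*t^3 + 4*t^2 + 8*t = (t + 2)*(t^4 - 3*t^3 + 4*t) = (t + 1)*(t + 2)*(t^3 - 4*t^2 + 4*t) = (t - 2)*(t + 1)*(t + 2)*(t^2 - 2*t) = (t - 2)^2*(t + 1)*(t + 2)*(t)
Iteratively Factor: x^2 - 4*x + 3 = (x - 3)*(x - 1)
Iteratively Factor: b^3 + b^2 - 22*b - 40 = (b + 2)*(b^2 - b - 20) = (b - 5)*(b + 2)*(b + 4)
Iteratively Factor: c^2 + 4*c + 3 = (c + 1)*(c + 3)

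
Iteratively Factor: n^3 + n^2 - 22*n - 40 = (n - 5)*(n^2 + 6*n + 8) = (n - 5)*(n + 2)*(n + 4)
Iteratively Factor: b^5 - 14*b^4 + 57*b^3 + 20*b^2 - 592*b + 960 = (b + 3)*(b^4 - 17*b^3 + 108*b^2 - 304*b + 320) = (b - 4)*(b + 3)*(b^3 - 13*b^2 + 56*b - 80) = (b - 4)^2*(b + 3)*(b^2 - 9*b + 20) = (b - 5)*(b - 4)^2*(b + 3)*(b - 4)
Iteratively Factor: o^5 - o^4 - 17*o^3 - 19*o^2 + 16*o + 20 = (o + 1)*(o^4 - 2*o^3 - 15*o^2 - 4*o + 20) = (o - 1)*(o + 1)*(o^3 - o^2 - 16*o - 20) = (o - 1)*(o + 1)*(o + 2)*(o^2 - 3*o - 10) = (o - 5)*(o - 1)*(o + 1)*(o + 2)*(o + 2)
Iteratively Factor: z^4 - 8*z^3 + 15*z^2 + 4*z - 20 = (z - 2)*(z^3 - 6*z^2 + 3*z + 10) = (z - 2)*(z + 1)*(z^2 - 7*z + 10) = (z - 2)^2*(z + 1)*(z - 5)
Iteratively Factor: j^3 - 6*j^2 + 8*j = (j - 2)*(j^2 - 4*j) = j*(j - 2)*(j - 4)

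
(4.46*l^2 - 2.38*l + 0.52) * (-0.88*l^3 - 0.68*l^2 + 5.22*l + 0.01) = -3.9248*l^5 - 0.938400000000001*l^4 + 24.442*l^3 - 12.7326*l^2 + 2.6906*l + 0.0052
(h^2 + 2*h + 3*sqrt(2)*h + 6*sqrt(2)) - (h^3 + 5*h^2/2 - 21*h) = -h^3 - 3*h^2/2 + 3*sqrt(2)*h + 23*h + 6*sqrt(2)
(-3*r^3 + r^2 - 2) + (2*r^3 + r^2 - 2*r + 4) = -r^3 + 2*r^2 - 2*r + 2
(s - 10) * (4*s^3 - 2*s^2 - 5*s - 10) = 4*s^4 - 42*s^3 + 15*s^2 + 40*s + 100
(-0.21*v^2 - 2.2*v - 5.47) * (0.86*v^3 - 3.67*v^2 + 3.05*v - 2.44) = -0.1806*v^5 - 1.1213*v^4 + 2.7293*v^3 + 13.8773*v^2 - 11.3155*v + 13.3468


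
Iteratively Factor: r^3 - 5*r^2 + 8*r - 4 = (r - 2)*(r^2 - 3*r + 2) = (r - 2)*(r - 1)*(r - 2)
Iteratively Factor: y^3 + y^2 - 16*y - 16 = (y + 4)*(y^2 - 3*y - 4) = (y + 1)*(y + 4)*(y - 4)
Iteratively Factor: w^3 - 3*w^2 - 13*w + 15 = (w - 5)*(w^2 + 2*w - 3) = (w - 5)*(w + 3)*(w - 1)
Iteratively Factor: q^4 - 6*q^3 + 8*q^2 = (q - 4)*(q^3 - 2*q^2) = q*(q - 4)*(q^2 - 2*q) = q*(q - 4)*(q - 2)*(q)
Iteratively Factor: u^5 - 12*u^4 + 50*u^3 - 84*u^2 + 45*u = (u - 1)*(u^4 - 11*u^3 + 39*u^2 - 45*u) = (u - 3)*(u - 1)*(u^3 - 8*u^2 + 15*u) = u*(u - 3)*(u - 1)*(u^2 - 8*u + 15) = u*(u - 3)^2*(u - 1)*(u - 5)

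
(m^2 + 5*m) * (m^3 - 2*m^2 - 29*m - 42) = m^5 + 3*m^4 - 39*m^3 - 187*m^2 - 210*m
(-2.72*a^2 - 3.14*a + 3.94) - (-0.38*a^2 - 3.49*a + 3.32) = -2.34*a^2 + 0.35*a + 0.62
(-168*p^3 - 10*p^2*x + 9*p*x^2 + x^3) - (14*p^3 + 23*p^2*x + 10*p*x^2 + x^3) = -182*p^3 - 33*p^2*x - p*x^2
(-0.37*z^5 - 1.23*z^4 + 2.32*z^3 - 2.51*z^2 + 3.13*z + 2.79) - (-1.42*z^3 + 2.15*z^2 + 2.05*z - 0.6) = -0.37*z^5 - 1.23*z^4 + 3.74*z^3 - 4.66*z^2 + 1.08*z + 3.39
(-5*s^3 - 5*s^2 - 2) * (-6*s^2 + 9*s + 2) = 30*s^5 - 15*s^4 - 55*s^3 + 2*s^2 - 18*s - 4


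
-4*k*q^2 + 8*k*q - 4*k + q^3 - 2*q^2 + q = (-4*k + q)*(q - 1)^2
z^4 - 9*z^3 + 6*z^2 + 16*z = z*(z - 8)*(z - 2)*(z + 1)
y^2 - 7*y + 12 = (y - 4)*(y - 3)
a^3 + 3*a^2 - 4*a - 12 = (a - 2)*(a + 2)*(a + 3)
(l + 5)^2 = l^2 + 10*l + 25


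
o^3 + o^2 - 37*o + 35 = (o - 5)*(o - 1)*(o + 7)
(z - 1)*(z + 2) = z^2 + z - 2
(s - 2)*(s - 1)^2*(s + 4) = s^4 - 11*s^2 + 18*s - 8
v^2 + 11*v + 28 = (v + 4)*(v + 7)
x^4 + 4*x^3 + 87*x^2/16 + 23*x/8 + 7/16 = (x + 1/4)*(x + 1)^2*(x + 7/4)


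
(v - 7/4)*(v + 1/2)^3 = v^4 - v^3/4 - 15*v^2/8 - 19*v/16 - 7/32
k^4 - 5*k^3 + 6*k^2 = k^2*(k - 3)*(k - 2)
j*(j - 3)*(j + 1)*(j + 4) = j^4 + 2*j^3 - 11*j^2 - 12*j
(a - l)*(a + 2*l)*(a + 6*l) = a^3 + 7*a^2*l + 4*a*l^2 - 12*l^3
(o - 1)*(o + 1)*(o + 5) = o^3 + 5*o^2 - o - 5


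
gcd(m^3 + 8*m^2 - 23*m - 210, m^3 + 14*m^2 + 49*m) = m + 7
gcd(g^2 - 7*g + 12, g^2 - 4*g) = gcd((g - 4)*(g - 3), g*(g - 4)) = g - 4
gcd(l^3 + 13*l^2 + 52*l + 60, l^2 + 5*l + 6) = l + 2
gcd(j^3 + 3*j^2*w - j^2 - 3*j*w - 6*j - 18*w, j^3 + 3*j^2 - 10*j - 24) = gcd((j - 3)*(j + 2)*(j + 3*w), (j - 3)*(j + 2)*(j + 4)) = j^2 - j - 6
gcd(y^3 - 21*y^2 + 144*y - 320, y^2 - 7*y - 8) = y - 8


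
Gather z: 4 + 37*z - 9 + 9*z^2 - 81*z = 9*z^2 - 44*z - 5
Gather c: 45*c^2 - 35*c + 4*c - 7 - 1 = 45*c^2 - 31*c - 8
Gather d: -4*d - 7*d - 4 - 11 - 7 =-11*d - 22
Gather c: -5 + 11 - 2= 4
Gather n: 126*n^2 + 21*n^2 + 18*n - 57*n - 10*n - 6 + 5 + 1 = 147*n^2 - 49*n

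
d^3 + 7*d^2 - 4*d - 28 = (d - 2)*(d + 2)*(d + 7)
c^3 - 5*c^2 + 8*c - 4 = (c - 2)^2*(c - 1)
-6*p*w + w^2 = w*(-6*p + w)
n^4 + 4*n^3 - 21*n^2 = n^2*(n - 3)*(n + 7)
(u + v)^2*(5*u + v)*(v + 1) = 5*u^3*v + 5*u^3 + 11*u^2*v^2 + 11*u^2*v + 7*u*v^3 + 7*u*v^2 + v^4 + v^3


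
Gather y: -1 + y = y - 1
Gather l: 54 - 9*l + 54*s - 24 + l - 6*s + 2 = -8*l + 48*s + 32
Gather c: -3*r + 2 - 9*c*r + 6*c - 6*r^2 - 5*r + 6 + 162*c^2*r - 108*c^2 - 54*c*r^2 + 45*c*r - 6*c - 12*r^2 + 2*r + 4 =c^2*(162*r - 108) + c*(-54*r^2 + 36*r) - 18*r^2 - 6*r + 12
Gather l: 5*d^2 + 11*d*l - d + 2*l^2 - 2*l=5*d^2 - d + 2*l^2 + l*(11*d - 2)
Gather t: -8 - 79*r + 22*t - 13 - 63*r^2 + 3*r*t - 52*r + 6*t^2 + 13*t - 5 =-63*r^2 - 131*r + 6*t^2 + t*(3*r + 35) - 26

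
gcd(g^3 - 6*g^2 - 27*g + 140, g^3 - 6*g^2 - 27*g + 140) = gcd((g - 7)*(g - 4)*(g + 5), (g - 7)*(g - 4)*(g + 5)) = g^3 - 6*g^2 - 27*g + 140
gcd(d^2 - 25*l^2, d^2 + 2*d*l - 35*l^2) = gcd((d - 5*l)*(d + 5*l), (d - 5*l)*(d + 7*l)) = d - 5*l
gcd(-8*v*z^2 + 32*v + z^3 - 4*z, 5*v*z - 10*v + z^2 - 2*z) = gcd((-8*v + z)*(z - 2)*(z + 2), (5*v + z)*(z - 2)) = z - 2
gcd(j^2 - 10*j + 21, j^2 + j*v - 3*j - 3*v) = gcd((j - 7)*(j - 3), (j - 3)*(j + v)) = j - 3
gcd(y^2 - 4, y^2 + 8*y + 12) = y + 2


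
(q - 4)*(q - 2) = q^2 - 6*q + 8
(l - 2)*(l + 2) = l^2 - 4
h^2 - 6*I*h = h*(h - 6*I)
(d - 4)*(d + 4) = d^2 - 16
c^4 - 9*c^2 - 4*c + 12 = (c - 3)*(c - 1)*(c + 2)^2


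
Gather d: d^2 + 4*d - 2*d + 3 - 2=d^2 + 2*d + 1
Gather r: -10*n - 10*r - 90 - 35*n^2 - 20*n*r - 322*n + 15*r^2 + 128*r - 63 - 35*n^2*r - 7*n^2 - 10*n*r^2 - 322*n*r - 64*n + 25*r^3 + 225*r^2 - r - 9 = -42*n^2 - 396*n + 25*r^3 + r^2*(240 - 10*n) + r*(-35*n^2 - 342*n + 117) - 162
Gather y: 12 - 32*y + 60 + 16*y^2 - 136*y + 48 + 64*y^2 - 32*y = 80*y^2 - 200*y + 120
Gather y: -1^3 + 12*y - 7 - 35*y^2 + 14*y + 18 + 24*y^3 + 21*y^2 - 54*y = 24*y^3 - 14*y^2 - 28*y + 10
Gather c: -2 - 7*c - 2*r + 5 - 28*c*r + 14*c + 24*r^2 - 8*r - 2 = c*(7 - 28*r) + 24*r^2 - 10*r + 1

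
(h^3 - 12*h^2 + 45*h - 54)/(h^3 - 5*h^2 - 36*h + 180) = (h^2 - 6*h + 9)/(h^2 + h - 30)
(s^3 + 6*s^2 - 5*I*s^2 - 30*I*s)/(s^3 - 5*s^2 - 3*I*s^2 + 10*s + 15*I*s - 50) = s*(s + 6)/(s^2 + s*(-5 + 2*I) - 10*I)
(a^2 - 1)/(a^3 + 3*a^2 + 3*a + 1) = (a - 1)/(a^2 + 2*a + 1)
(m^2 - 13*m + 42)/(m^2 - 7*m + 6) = (m - 7)/(m - 1)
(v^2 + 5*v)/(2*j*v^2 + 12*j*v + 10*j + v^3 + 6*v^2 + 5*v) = v/(2*j*v + 2*j + v^2 + v)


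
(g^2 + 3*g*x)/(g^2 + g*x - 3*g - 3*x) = g*(g + 3*x)/(g^2 + g*x - 3*g - 3*x)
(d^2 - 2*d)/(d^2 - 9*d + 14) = d/(d - 7)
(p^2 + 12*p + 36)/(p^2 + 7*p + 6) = (p + 6)/(p + 1)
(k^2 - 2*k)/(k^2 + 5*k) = (k - 2)/(k + 5)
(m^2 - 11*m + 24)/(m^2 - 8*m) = (m - 3)/m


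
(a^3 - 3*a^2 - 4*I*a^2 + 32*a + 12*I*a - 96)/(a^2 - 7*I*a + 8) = (a^2 + a*(-3 + 4*I) - 12*I)/(a + I)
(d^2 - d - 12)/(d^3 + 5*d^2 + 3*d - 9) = (d - 4)/(d^2 + 2*d - 3)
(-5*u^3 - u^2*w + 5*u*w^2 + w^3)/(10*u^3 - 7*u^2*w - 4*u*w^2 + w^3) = (-5*u^2 - 6*u*w - w^2)/(10*u^2 + 3*u*w - w^2)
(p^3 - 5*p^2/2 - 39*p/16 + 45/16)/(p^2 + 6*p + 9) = (16*p^3 - 40*p^2 - 39*p + 45)/(16*(p^2 + 6*p + 9))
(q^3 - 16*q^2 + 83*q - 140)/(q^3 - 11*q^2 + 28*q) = (q - 5)/q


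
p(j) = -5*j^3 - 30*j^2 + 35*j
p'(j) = -15*j^2 - 60*j + 35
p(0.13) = 4.03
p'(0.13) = 26.95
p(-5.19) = -290.74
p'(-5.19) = -57.64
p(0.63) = 8.89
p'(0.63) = -8.75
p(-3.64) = -283.75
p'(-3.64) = 54.66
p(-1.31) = -86.09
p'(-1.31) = 87.86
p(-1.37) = -91.40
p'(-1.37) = 89.05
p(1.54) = -35.51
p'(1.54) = -92.97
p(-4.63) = -308.89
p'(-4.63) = -8.75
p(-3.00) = -240.00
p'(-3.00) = 80.00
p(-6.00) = -210.00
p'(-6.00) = -145.00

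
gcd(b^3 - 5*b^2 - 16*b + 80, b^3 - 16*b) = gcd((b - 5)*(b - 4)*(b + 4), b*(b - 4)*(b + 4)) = b^2 - 16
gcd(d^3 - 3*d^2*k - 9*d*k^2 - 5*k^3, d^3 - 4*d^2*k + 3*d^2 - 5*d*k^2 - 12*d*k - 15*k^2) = d^2 - 4*d*k - 5*k^2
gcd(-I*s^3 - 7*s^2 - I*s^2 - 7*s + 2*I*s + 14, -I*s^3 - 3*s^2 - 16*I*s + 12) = 1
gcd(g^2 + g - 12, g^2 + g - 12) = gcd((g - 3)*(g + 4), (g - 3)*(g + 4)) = g^2 + g - 12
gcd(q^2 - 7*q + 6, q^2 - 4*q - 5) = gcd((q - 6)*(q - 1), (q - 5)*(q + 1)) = 1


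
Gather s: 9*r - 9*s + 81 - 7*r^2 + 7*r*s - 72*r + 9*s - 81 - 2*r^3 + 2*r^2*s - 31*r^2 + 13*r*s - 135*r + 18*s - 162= -2*r^3 - 38*r^2 - 198*r + s*(2*r^2 + 20*r + 18) - 162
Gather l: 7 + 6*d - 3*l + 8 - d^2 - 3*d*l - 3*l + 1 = -d^2 + 6*d + l*(-3*d - 6) + 16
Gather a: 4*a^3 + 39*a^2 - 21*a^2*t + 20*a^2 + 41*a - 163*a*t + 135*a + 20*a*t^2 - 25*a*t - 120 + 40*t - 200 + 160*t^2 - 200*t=4*a^3 + a^2*(59 - 21*t) + a*(20*t^2 - 188*t + 176) + 160*t^2 - 160*t - 320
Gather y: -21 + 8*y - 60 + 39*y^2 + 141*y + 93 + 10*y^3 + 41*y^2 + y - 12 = 10*y^3 + 80*y^2 + 150*y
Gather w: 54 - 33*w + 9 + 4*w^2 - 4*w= 4*w^2 - 37*w + 63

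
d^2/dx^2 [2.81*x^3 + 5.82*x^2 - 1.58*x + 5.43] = 16.86*x + 11.64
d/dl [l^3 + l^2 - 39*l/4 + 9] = 3*l^2 + 2*l - 39/4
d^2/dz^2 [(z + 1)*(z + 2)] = 2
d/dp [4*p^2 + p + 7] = 8*p + 1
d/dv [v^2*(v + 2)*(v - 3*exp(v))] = v*(-3*v^2*exp(v) + 4*v^2 - 15*v*exp(v) + 6*v - 12*exp(v))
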